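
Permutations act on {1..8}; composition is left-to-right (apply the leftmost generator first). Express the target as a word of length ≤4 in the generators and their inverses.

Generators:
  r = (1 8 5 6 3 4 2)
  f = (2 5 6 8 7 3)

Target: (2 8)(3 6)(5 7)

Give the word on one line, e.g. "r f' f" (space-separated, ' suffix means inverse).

f' f' f'

  after f': (2 3 7 8 6 5)
  after f': (2 7 6)(3 8 5)
  after f': (2 8)(3 6)(5 7)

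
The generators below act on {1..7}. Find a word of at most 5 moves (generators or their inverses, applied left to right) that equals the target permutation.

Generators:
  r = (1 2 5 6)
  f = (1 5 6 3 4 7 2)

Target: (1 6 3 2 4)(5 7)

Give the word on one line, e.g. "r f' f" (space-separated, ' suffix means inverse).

r f f f

  after r: (1 2 5 6)
  after f: (2 6 5 3 4 7)
  after f: (1 5 4 2 3 7)
  after f: (1 6 3 2 4)(5 7)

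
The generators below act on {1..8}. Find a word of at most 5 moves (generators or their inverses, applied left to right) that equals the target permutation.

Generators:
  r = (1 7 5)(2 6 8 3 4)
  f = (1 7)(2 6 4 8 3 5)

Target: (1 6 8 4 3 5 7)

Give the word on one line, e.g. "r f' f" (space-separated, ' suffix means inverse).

  after f: (1 7)(2 6 4 8 3 5)
  after r: (1 5 6 2 8 4 3)
  after f': (1 3 7)(2 4 8 6 5)
  after f': (1 8 2 6 3)
  after r': (1 6 8 4 3 5 7)

f r f' f' r'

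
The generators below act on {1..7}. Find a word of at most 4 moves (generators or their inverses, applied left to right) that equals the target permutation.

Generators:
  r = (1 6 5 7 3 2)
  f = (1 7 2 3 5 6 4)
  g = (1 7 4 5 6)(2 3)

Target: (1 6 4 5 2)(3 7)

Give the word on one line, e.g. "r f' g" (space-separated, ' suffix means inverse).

  after r: (1 6 5 7 3 2)
  after r: (1 5 3)(2 6 7)
  after g: (1 6 4 5 2)(3 7)

r r g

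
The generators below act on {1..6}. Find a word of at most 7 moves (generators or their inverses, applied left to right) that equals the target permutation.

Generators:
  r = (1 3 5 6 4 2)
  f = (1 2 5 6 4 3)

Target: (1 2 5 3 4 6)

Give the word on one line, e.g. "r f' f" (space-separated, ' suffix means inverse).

  after r: (1 3 5 6 4 2)
  after f': (1 4)(2 3)
  after f': (1 6 5 2 4 3)
  after f': (1 5)(2 6)
  after f': (1 2 5 3 4 6)

r f' f' f' f'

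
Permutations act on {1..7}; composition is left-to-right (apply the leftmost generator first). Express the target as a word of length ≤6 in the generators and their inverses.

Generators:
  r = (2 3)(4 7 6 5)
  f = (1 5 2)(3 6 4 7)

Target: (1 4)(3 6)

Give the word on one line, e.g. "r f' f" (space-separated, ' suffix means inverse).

f r r f'

  after f: (1 5 2)(3 6 4 7)
  after r: (1 4 6 7 2)(3 5)
  after r: (1 7 3 4 5 2)
  after f': (1 4)(3 6)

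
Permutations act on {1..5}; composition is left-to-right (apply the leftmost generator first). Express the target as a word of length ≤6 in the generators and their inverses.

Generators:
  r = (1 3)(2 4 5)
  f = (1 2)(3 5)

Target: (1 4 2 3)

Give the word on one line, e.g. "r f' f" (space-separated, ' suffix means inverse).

  after r': (1 3)(2 5 4)
  after r': (2 4 5)
  after f: (1 2 4 3 5)
  after r: (1 4)(2 5 3)
  after f: (1 4 2 3)

r' r' f r f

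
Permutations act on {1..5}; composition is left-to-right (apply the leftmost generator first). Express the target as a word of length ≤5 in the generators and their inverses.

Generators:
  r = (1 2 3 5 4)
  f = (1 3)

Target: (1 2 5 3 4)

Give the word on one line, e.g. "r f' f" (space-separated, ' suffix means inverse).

  after f: (1 3)
  after r: (1 5 4)(2 3)
  after f: (1 5 4 3 2)
  after r': (1 3)(2 4)
  after r': (1 2 5 3 4)

f r f r' r'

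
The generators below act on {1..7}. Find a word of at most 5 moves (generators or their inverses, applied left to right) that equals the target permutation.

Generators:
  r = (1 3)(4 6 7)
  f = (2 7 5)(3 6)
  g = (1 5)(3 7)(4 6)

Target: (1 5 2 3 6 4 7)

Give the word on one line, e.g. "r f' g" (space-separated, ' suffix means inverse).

f g r' r'

  after f: (2 7 5)(3 6)
  after g: (1 5 2 3 4 6 7)
  after r': (1 5 2)(3 7)
  after r': (1 5 2 3 6 4 7)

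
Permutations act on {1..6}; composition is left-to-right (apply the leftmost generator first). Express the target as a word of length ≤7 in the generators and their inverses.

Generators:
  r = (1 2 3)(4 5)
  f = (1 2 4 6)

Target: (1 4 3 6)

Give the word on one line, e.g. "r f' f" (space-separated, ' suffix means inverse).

  after r: (1 2 3)(4 5)
  after f: (1 4 5 6)(2 3)
  after r': (1 5 6 3)
  after f': (1 5 4 2)(3 6)
  after r: (1 4 3 6)

r f r' f' r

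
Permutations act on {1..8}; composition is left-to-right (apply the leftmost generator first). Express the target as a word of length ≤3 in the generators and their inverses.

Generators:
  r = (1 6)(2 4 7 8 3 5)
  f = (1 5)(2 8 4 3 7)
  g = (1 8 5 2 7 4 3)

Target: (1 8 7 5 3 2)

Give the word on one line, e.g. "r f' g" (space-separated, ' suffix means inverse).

f g'

  after f: (1 5)(2 8 4 3 7)
  after g': (1 8 7 5 3 2)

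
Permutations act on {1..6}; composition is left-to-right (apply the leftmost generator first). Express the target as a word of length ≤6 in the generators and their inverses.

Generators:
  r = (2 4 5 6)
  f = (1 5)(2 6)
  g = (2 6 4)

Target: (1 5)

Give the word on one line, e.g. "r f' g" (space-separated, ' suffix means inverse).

  after r': (2 6 5 4)
  after g: (2 4 6 5)
  after r': (4 5 6)
  after r': (2 6)
  after f: (1 5)

r' g r' r' f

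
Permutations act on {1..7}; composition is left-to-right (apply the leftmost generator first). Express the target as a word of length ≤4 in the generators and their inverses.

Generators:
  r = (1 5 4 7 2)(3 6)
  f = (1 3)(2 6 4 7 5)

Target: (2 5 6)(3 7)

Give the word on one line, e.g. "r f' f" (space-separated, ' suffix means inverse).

r' f' r'

  after r': (1 2 7 4 5)(3 6)
  after f': (1 5 3 2 4 7 6)
  after r': (2 5 6)(3 7)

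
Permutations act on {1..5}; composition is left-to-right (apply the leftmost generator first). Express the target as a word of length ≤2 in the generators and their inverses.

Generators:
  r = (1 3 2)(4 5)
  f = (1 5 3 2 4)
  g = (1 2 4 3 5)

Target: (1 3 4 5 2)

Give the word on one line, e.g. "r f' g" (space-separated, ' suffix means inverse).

  after f: (1 5 3 2 4)
  after f: (1 3 4 5 2)

f f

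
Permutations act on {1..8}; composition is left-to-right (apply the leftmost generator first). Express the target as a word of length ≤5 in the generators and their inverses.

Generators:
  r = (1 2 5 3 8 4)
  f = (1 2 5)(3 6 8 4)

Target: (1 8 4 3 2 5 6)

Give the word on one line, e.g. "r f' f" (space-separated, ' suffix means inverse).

  after r: (1 2 5 3 8 4)
  after f: (1 5 6 8 3 4 2)
  after r: (1 3)(4 5 6)
  after r: (1 8 4 3 2 5 6)

r f r r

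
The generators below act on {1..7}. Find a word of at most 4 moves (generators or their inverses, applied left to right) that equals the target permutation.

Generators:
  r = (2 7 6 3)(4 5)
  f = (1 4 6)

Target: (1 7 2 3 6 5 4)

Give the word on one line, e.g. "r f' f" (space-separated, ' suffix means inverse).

  after f: (1 4 6)
  after f: (1 6 4)
  after r': (1 7 2 3 6 5 4)

f f r'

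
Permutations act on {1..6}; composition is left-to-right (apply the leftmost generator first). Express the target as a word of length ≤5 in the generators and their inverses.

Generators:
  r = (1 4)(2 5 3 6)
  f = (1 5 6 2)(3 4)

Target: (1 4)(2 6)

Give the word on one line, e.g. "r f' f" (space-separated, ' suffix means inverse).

f' r' r' f

  after f': (1 2 6 5)(3 4)
  after r': (1 6 2 3)(4 5)
  after r': (1 3 4 2 5)
  after f: (1 4)(2 6)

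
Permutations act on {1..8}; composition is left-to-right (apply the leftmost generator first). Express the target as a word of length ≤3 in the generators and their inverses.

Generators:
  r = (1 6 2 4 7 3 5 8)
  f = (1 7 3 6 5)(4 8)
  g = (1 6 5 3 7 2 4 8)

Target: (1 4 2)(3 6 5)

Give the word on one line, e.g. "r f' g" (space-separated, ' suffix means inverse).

  after g': (1 8 4 2 7 3 5 6)
  after f': (1 4 2)(3 6 5)

g' f'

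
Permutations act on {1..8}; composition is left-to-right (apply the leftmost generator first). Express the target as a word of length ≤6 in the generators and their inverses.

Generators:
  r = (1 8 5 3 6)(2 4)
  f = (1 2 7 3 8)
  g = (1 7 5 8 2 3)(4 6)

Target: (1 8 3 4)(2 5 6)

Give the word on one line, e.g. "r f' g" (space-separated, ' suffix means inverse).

  after f': (1 8 3 7 2)
  after g': (1 5 7 8 2 3)(4 6)
  after g': (1 7 5)
  after g': (2 8 5 3)(4 6)
  after r: (1 8 3 4)(2 5 6)

f' g' g' g' r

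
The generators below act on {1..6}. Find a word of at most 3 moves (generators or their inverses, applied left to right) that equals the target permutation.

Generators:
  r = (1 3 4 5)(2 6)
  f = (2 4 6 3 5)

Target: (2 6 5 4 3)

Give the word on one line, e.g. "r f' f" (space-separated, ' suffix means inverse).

  after f: (2 4 6 3 5)
  after f: (2 6 5 4 3)

f f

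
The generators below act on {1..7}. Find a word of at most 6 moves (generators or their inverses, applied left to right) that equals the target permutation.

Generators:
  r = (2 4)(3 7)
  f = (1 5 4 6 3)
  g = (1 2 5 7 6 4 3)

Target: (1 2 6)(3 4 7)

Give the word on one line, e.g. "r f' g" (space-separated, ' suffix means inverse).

  after f: (1 5 4 6 3)
  after g': (1 2)(4 7 5 6)
  after f: (1 2 5 3)(4 7)
  after f: (1 2 4 7 6 3 5)
  after f: (1 2 6)(3 4 7)

f g' f f f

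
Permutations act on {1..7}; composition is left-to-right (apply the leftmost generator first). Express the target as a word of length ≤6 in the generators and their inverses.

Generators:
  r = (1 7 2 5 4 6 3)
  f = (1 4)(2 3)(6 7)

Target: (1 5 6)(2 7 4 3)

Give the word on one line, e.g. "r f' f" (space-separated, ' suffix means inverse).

r f' r' r'

  after r: (1 7 2 5 4 6 3)
  after f': (1 6 2 5)(3 4 7)
  after r': (1 4)(3 5)(6 7)
  after r': (1 5 6)(2 7 4 3)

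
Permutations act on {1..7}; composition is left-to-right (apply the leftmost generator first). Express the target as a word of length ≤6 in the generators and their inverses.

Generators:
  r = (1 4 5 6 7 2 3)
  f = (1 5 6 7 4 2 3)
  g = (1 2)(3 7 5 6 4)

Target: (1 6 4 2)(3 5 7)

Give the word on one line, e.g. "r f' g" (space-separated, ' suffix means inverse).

  after r': (1 3 2 7 6 5 4)
  after g': (1 4 2 3)(5 6 7)
  after r': (4 7)
  after f: (1 5 6 7 2 3)
  after f: (1 6 4 2)(3 5 7)

r' g' r' f f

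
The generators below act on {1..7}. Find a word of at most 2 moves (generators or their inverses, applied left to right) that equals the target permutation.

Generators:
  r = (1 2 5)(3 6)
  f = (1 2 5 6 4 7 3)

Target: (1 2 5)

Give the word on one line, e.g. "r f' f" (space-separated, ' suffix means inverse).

  after r': (1 5 2)(3 6)
  after r': (1 2 5)

r' r'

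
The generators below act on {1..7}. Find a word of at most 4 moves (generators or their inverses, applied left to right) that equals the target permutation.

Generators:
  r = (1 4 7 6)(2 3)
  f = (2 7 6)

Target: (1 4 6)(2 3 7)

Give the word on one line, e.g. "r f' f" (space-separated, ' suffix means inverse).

  after r: (1 4 7 6)(2 3)
  after f': (1 4 2 3 6)
  after f': (1 4 6)(2 3 7)

r f' f'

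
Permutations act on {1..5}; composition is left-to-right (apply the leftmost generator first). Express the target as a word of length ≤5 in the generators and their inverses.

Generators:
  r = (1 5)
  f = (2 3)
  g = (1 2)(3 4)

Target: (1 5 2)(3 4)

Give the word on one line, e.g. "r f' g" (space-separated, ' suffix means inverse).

  after r': (1 5)
  after f: (1 5)(2 3)
  after f: (1 5)
  after g': (1 5 2)(3 4)

r' f f g'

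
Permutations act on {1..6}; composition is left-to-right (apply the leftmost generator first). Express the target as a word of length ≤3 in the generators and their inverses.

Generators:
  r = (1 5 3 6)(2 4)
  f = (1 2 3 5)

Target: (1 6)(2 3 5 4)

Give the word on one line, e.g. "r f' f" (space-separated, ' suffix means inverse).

  after f: (1 2 3 5)
  after f: (1 3)(2 5)
  after r: (1 6)(2 3 5 4)

f f r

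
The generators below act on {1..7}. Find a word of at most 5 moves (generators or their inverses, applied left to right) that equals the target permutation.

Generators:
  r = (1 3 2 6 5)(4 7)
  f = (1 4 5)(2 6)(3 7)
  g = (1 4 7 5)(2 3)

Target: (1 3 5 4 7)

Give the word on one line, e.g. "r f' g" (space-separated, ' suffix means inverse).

  after r': (1 5 6 2 3)(4 7)
  after f: (2 7 5)(3 4)
  after g: (1 4 2 5 3 7)
  after r': (1 7 5)(2 6)(3 4)
  after f: (1 3 5 4 7)

r' f g r' f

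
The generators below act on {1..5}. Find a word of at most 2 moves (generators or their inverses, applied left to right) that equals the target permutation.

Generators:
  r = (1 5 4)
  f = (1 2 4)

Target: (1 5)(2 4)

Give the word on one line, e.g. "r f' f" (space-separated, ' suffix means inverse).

r f

  after r: (1 5 4)
  after f: (1 5)(2 4)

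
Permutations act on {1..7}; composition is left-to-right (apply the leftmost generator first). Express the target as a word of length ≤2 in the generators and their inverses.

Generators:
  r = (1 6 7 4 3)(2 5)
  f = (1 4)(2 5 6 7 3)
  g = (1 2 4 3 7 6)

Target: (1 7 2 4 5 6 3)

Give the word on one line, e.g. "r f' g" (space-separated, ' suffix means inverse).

g' f

  after g': (1 6 7 3 4 2)
  after f: (1 7 2 4 5 6 3)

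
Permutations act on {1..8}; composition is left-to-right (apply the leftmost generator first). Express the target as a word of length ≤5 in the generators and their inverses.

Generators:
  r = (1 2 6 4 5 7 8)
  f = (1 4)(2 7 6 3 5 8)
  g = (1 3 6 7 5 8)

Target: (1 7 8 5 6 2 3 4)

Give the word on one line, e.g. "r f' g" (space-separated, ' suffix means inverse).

r' f g r f'

  after r': (1 8 7 5 4 6 2)
  after f: (1 2 4 3 5)(6 7 8)
  after g: (1 2 4 6 5 3 8 7)
  after r: (1 6 7 2 5 3)
  after f': (1 7 8 5 6 2 3 4)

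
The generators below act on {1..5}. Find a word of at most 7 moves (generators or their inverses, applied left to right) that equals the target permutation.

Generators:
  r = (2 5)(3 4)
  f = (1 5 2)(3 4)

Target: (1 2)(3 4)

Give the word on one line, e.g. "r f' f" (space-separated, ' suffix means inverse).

  after r': (2 5)(3 4)
  after f: (1 5)
  after r: (1 2 5)(3 4)
  after r: (1 5)
  after f: (1 2)(3 4)

r' f r r f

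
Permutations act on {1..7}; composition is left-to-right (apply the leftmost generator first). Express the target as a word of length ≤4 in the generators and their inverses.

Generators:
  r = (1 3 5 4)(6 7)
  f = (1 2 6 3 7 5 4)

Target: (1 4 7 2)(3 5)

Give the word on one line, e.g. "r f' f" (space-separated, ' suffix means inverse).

  after f': (1 4 5 7 3 6 2)
  after r': (1 5 6 2 4 3 7)
  after f: (1 4 7 2)(3 5)

f' r' f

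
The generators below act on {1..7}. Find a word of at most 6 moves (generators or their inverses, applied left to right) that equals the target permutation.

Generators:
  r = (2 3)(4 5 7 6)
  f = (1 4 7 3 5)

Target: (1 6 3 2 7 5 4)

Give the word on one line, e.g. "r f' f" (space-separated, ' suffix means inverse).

r' f' r' r' f

  after r': (2 3)(4 6 7 5)
  after f': (1 5)(2 7 3)(4 6)
  after r': (1 4 7 2 5)
  after r': (1 6 7 3 2 4 5)
  after f: (1 6 3 2 7 5 4)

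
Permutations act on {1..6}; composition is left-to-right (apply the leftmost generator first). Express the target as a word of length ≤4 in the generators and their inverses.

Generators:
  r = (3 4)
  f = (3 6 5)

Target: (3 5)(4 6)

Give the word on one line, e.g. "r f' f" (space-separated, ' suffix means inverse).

f r f r'

  after f: (3 6 5)
  after r: (3 6 5 4)
  after f: (3 5 4 6)
  after r': (3 5)(4 6)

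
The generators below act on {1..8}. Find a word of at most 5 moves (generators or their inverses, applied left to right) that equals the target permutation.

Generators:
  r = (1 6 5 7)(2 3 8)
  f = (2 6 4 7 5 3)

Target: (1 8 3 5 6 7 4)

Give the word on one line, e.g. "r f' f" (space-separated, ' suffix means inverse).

  after r: (1 6 5 7)(2 3 8)
  after f': (1 2 5 4 6 7)(3 8)
  after r': (1 8 2 6 5 4)
  after f': (1 8 3 5 6 7 4)

r f' r' f'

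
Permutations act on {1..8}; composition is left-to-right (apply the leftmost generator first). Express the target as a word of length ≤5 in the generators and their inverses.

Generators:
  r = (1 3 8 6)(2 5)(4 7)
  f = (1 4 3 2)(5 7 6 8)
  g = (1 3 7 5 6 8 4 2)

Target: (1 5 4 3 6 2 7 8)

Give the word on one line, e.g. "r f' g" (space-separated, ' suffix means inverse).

  after g: (1 3 7 5 6 8 4 2)
  after g: (1 7 6 4)(2 3 5 8)
  after g: (1 5 4 3 6 2 7 8)

g g g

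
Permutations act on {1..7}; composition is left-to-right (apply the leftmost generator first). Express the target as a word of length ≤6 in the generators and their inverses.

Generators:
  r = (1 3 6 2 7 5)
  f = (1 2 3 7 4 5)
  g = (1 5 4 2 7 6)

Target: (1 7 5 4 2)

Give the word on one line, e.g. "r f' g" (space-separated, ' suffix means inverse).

  after r': (1 5 7 2 6 3)
  after g': (2 7 4 5)(3 6)
  after r: (1 3 2 5 7 4)
  after f: (1 7 5 4 2)

r' g' r f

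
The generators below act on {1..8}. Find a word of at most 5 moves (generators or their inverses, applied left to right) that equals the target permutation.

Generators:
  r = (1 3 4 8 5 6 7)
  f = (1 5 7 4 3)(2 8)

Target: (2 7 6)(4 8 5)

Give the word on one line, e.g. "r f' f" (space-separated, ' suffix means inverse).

r f r f

  after r: (1 3 4 8 5 6 7)
  after f: (2 8 7 5 6 4)
  after r: (1 3 4 2 5 7 6 8)
  after f: (2 7 6)(4 8 5)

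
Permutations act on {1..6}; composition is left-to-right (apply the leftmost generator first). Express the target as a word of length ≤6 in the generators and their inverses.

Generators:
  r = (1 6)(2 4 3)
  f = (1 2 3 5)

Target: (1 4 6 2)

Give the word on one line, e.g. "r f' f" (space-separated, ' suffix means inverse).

  after f': (1 5 3 2)
  after r: (1 5 2 6)(3 4)
  after f': (1 3 4 2 6 5)
  after f': (1 2 6 3 4)
  after r: (1 4 6 2)

f' r f' f' r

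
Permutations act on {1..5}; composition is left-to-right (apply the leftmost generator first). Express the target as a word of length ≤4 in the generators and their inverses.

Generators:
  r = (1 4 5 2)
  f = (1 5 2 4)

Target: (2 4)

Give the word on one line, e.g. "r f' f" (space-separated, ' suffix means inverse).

  after f': (1 4 2 5)
  after f': (1 2)(4 5)
  after r: (2 4)

f' f' r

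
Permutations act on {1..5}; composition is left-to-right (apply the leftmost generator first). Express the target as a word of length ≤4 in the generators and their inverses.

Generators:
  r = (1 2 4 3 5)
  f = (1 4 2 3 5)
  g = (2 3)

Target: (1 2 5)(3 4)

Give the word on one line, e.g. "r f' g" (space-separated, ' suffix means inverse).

  after g: (2 3)
  after r: (1 2 5)(3 4)

g r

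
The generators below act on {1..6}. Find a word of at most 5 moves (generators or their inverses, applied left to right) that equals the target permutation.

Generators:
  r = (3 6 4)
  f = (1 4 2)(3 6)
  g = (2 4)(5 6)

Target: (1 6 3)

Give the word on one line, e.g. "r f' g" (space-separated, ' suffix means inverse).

f r f'

  after f: (1 4 2)(3 6)
  after r: (1 3 4 2)
  after f': (1 6 3)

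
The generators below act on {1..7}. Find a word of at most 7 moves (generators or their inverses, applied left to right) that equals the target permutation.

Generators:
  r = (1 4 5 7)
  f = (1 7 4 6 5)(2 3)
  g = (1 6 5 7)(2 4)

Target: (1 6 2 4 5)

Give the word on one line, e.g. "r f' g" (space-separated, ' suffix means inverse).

  after f: (1 7 4 6 5)(2 3)
  after f: (1 4 5 7 6)
  after f: (1 6 7 5 4)(2 3)
  after f: (1 5 6 4 7)
  after g': (1 6 2 4 5)

f f f f g'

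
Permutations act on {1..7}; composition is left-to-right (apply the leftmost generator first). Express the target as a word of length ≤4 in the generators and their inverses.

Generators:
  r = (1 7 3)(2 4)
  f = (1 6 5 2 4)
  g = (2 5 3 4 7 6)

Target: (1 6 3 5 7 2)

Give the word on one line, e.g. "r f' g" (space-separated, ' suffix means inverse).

g g g f

  after g: (2 5 3 4 7 6)
  after g: (2 3 7)(4 6 5)
  after g: (2 4)(3 6)(5 7)
  after f: (1 6 3 5 7 2)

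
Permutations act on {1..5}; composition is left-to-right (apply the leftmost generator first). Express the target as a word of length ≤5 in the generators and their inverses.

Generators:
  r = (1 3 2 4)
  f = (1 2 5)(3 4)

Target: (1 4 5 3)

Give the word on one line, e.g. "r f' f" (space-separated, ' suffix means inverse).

f r f r' r'

  after f: (1 2 5)(3 4)
  after r: (1 4 2 5 3)
  after f: (1 3 2)(4 5)
  after r': (2 4 5)
  after r': (1 4 5 3)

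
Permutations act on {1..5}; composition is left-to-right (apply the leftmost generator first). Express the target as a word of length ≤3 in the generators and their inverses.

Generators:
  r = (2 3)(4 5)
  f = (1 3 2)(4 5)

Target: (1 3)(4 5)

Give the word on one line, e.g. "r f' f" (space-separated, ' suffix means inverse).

f f r'

  after f: (1 3 2)(4 5)
  after f: (1 2 3)
  after r': (1 3)(4 5)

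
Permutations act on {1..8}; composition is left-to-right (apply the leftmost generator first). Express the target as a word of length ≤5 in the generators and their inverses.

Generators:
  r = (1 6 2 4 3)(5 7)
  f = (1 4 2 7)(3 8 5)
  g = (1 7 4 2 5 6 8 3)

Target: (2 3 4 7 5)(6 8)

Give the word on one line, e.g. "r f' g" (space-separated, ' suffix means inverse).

g f' r r g

  after g: (1 7 4 2 5 6 8 3)
  after f': (1 2 8 5 6 3 7)
  after r: (1 4 3 5 2 8 7 6)
  after r: (1 3 7 2 8 5 4)
  after g: (2 3 4 7 5)(6 8)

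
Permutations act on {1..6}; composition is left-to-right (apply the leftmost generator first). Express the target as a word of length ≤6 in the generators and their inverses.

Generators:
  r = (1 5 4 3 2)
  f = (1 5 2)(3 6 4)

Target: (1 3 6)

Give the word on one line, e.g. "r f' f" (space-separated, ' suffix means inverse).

  after r': (1 2 3 4 5)
  after f: (2 6 4)
  after f: (1 5 2 4)(3 6)
  after r: (1 4 5)(2 3 6)
  after r: (1 3 6)

r' f f r r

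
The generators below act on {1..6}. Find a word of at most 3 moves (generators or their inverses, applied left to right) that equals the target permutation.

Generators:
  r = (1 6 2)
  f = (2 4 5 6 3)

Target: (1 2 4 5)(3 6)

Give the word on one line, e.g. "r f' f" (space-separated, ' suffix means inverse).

f r'

  after f: (2 4 5 6 3)
  after r': (1 2 4 5)(3 6)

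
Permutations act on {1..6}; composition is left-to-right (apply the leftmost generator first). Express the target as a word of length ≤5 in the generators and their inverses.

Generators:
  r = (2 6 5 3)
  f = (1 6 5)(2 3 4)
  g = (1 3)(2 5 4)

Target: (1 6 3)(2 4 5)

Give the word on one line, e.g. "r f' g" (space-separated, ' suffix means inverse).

  after r: (2 6 5 3)
  after f: (1 6)(2 5 4)
  after g: (1 6 3)(2 4 5)

r f g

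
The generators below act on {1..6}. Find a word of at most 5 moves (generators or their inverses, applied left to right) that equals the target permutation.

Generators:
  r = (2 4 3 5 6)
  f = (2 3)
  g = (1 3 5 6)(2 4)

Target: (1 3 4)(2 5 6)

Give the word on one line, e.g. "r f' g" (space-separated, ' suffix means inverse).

  after g: (1 3 5 6)(2 4)
  after r': (1 4 6)
  after f: (1 4 6)(2 3)
  after g: (1 2 5 6 3 4)
  after f': (1 3 4)(2 5 6)

g r' f g f'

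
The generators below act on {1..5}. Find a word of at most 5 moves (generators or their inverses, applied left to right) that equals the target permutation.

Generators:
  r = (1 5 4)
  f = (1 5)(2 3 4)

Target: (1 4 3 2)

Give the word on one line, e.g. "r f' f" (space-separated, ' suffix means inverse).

  after f': (1 5)(2 4 3)
  after r': (2 5 4 3)
  after r': (1 4 3 2)

f' r' r'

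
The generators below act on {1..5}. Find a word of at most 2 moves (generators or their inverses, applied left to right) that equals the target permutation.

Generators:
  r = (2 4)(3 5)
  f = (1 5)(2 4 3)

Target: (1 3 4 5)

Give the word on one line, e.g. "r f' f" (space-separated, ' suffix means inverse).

f r'

  after f: (1 5)(2 4 3)
  after r': (1 3 4 5)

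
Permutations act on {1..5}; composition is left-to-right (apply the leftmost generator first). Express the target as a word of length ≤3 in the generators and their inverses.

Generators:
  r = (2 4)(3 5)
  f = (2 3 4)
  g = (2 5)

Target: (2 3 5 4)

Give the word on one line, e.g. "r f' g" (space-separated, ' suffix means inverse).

  after f': (2 4 3)
  after g: (2 4 3 5)
  after f': (2 3 5 4)

f' g f'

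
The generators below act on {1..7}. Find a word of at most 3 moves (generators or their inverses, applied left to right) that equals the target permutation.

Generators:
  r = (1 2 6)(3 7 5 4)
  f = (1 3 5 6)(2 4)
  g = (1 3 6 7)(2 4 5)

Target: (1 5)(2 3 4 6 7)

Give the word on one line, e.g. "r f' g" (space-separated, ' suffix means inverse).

r' r' g'

  after r': (1 6 2)(3 4 5 7)
  after r': (1 2 6)(3 5)(4 7)
  after g': (1 5)(2 3 4 6 7)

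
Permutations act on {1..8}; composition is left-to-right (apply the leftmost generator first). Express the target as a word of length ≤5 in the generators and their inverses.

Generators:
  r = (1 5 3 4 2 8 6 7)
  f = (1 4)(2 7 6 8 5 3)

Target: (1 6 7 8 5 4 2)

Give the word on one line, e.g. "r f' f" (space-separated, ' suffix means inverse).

  after r: (1 5 3 4 2 8 6 7)
  after f: (1 3)(2 5)(4 7)
  after f: (1 2 3 4 6 8 5 7)
  after r: (1 8 3 2 4 7 5)
  after f': (1 6 7 8 5 4 2)

r f f r f'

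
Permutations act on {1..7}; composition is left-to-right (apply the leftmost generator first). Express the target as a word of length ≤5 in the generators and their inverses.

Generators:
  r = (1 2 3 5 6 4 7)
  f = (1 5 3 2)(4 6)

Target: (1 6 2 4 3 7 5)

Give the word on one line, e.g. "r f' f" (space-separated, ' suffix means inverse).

r' r' r'

  after r': (1 7 4 6 5 3 2)
  after r': (1 4 5 2 7 6 3)
  after r': (1 6 2 4 3 7 5)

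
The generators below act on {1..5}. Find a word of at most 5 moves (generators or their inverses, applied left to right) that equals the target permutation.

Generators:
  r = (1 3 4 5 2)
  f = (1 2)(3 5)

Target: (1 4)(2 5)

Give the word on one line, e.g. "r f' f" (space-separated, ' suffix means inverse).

f r' f' r f'

  after f: (1 2)(3 5)
  after r': (1 5)(3 4)
  after f': (1 3 4 5 2)
  after r: (1 4 2 3 5)
  after f': (1 4)(2 5)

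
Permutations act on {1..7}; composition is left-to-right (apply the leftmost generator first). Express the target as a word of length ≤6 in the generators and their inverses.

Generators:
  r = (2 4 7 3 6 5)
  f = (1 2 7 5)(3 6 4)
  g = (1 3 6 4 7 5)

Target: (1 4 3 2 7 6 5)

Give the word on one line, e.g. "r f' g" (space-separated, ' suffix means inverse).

  after r: (2 4 7 3 6 5)
  after g': (1 5 2 6 7)
  after f': (1 7 5)(2 3 4 6)
  after r': (1 4 3 2 7 6 5)

r g' f' r'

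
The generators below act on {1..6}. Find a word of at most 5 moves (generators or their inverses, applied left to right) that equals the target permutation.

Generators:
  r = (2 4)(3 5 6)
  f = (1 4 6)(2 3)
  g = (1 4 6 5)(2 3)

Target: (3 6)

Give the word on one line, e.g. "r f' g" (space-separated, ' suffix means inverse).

r' r' g f'

  after r': (2 4)(3 6 5)
  after r': (3 5 6)
  after g: (1 4 6 2 3)
  after f': (3 6)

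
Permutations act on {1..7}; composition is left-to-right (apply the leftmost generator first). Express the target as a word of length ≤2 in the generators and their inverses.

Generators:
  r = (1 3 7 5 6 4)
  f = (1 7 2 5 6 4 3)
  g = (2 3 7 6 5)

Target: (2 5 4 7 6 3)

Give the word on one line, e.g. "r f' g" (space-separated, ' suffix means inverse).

  after r: (1 3 7 5 6 4)
  after f: (2 5 4 7 6 3)

r f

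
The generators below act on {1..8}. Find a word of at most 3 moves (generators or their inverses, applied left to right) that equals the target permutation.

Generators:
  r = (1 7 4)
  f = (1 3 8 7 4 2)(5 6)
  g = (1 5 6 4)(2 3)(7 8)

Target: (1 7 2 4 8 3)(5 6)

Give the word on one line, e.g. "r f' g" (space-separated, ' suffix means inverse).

r r f'

  after r: (1 7 4)
  after r: (1 4 7)
  after f': (1 7 2 4 8 3)(5 6)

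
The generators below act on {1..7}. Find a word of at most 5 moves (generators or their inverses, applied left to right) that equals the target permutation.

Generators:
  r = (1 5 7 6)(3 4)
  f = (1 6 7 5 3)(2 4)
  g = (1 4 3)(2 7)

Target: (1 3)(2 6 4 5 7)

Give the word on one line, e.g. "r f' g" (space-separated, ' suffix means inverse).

  after g: (1 4 3)(2 7)
  after f': (1 2 6)(4 5 7)
  after f': (1 4 7 2)(3 5 6)
  after r': (1 3)(2 6 4 5 7)

g f' f' r'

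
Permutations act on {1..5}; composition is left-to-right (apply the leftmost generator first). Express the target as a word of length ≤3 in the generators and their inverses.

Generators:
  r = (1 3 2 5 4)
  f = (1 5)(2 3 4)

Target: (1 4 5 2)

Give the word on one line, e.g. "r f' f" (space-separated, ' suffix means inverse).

  after r: (1 3 2 5 4)
  after f: (1 4 5 2)

r f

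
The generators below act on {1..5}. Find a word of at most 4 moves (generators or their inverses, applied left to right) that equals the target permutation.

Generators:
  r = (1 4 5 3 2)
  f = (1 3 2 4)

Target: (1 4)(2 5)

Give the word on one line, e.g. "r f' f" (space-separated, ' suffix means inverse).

r' r' f f

  after r': (1 2 3 5 4)
  after r': (1 3 4 2 5)
  after f: (1 2 5 3)
  after f: (1 4)(2 5)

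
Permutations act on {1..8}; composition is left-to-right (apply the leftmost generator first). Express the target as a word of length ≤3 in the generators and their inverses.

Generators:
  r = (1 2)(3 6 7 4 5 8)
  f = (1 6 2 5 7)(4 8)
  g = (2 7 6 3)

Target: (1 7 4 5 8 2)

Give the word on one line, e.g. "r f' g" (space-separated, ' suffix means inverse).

  after r: (1 2)(3 6 7 4 5 8)
  after g: (1 7 4 5 8 2)

r g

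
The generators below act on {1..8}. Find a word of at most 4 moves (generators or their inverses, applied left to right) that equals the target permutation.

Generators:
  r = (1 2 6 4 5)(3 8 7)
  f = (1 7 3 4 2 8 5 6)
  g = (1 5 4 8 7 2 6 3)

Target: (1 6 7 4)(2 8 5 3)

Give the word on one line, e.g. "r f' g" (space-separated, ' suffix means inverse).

  after g': (1 3 6 2 7 8 4 5)
  after g': (1 6 7 4)(2 8 5 3)

g' g'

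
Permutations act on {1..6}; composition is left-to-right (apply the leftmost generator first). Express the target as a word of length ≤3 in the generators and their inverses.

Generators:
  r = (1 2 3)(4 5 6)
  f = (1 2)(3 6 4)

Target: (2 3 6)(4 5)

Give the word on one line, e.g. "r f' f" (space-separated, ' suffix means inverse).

f' r'

  after f': (1 2)(3 4 6)
  after r': (2 3 6)(4 5)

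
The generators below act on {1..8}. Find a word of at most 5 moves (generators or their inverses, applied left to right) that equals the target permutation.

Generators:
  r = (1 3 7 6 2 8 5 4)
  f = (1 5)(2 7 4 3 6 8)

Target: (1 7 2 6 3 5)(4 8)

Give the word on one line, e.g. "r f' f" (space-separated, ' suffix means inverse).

r f r'

  after r: (1 3 7 6 2 8 5 4)
  after f: (1 6 7 8)(3 4 5)
  after r': (1 7 2 6 3 5)(4 8)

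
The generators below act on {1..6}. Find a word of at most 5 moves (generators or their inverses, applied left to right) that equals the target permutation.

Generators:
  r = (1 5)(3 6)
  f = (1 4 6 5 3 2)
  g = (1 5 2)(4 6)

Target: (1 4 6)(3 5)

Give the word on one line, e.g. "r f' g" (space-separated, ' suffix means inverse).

  after f': (1 2 3 5 6 4)
  after g: (2 3)(4 5)
  after f: (1 4 3)(5 6)
  after r': (1 4 6)(3 5)

f' g f r'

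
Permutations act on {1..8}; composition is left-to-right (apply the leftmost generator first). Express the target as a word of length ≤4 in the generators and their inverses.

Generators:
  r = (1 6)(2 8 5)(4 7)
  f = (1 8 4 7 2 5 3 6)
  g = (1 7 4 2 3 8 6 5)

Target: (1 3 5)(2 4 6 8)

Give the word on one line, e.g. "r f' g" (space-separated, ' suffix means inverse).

f r f' g

  after f: (1 8 4 7 2 5 3 6)
  after r: (1 5 3)(7 8)
  after f': (1 2 7)(3 6)(4 8)
  after g: (1 3 5)(2 4 6 8)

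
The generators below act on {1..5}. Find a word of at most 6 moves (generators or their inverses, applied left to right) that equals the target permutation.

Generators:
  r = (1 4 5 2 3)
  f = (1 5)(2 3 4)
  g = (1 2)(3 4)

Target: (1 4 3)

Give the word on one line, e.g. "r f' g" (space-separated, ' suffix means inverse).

  after g: (1 2)(3 4)
  after r': (1 5 4 2 3)
  after f: (2 4 3 5)
  after g: (1 2 3 5)
  after f': (1 4 3)

g r' f g f'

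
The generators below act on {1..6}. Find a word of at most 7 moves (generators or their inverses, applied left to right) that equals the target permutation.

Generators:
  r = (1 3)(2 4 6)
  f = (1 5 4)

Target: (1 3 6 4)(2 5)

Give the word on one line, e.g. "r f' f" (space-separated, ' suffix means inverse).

f r f f r

  after f: (1 5 4)
  after r: (1 5 6 2 4 3)
  after f: (1 4 3 5 6 2)
  after f: (2 5 6)(3 4)
  after r: (1 3 6 4)(2 5)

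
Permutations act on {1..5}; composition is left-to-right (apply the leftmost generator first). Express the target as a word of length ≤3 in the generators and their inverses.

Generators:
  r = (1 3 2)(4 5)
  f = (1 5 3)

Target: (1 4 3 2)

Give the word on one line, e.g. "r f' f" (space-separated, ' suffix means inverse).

  after f: (1 5 3)
  after r': (1 4 5)(2 3)
  after f: (1 4 3 2)

f r' f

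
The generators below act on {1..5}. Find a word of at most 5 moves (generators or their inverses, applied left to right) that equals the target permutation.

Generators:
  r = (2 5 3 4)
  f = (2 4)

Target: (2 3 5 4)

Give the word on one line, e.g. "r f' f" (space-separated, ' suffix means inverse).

f r' f

  after f: (2 4)
  after r': (2 3 5)
  after f: (2 3 5 4)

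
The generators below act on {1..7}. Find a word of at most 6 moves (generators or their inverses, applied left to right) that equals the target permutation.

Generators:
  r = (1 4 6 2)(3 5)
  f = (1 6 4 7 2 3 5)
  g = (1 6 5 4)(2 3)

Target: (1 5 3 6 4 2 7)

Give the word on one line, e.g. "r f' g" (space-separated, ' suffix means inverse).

  after g': (1 4 5 6)(2 3)
  after g': (1 5)(4 6)
  after f': (1 3 2 7 4)
  after r': (1 5 3 6 4 2 7)

g' g' f' r'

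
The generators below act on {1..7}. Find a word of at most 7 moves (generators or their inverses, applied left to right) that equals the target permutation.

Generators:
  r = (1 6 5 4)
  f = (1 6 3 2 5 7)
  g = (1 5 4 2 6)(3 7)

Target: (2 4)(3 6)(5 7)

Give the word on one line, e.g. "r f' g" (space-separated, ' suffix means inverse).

f r' g' r g'

  after f: (1 6 3 2 5 7)
  after r': (2 6 3)(4 5 7)
  after g': (1 6 7 5 3 4)
  after r: (1 5 3)(4 6 7)
  after g': (2 4)(3 6)(5 7)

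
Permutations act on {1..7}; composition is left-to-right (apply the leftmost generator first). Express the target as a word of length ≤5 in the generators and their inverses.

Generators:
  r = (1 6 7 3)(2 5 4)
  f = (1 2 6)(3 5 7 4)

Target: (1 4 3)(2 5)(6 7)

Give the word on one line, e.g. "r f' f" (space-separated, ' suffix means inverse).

  after r: (1 6 7 3)(2 5 4)
  after f: (2 7 5 3)(4 6)
  after f: (1 2 4)(3 6)
  after r': (1 4 3)(2 5)(6 7)

r f f r'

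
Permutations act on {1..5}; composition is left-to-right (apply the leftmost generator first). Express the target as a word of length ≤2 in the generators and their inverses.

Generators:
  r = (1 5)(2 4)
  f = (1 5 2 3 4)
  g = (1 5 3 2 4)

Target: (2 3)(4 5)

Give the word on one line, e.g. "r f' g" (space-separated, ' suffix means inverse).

  after f: (1 5 2 3 4)
  after r: (2 3)(4 5)

f r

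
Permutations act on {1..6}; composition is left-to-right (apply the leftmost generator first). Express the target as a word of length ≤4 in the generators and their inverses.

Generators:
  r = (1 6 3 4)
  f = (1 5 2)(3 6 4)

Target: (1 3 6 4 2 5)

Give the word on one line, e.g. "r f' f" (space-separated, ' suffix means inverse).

r f'

  after r: (1 6 3 4)
  after f': (1 3 6 4 2 5)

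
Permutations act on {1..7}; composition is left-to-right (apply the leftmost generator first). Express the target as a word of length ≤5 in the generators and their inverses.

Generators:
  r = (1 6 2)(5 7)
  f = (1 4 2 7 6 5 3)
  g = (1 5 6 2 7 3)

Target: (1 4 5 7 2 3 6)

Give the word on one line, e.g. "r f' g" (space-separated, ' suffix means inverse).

  after r': (1 2 6)(5 7)
  after f': (1 4)(2 7 6 3 5)
  after g: (1 4 5 7 2 3 6)

r' f' g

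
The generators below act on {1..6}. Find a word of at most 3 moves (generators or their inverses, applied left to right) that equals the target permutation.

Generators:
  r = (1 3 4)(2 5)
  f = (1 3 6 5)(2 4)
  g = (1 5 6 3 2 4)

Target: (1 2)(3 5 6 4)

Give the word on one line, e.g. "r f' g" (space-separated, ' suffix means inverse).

g r

  after g: (1 5 6 3 2 4)
  after r: (1 2)(3 5 6 4)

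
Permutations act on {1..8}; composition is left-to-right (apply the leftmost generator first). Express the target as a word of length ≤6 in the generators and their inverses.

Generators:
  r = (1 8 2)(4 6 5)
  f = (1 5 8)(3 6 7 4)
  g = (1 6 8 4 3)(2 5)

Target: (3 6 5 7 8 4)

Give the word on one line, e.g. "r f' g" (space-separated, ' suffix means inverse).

  after r': (1 2 8)(4 5 6)
  after f: (1 2)(3 6)(4 8 5 7)
  after g: (1 5 7 3 8 2 6)
  after g: (1 2 8 5 7)(3 4)
  after r: (3 6 5 7 8 4)

r' f g g r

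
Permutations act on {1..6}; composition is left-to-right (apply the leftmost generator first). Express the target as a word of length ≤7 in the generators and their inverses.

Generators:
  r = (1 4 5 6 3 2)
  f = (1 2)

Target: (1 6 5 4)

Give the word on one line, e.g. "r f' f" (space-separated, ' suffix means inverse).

  after f': (1 2)
  after r: (2 4 5 6 3)
  after f': (1 2 4 5 6 3)
  after r': (1 3 2)
  after r': (1 6 5 4)

f' r f' r' r'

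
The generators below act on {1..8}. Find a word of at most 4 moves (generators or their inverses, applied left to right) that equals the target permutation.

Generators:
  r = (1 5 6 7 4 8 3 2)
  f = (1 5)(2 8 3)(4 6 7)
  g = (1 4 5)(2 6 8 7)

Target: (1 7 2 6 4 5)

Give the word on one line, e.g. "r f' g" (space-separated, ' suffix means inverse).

r' f g

  after r': (1 2 3 8 4 7 6 5)
  after f: (1 8 6)
  after g: (1 7 2 6 4 5)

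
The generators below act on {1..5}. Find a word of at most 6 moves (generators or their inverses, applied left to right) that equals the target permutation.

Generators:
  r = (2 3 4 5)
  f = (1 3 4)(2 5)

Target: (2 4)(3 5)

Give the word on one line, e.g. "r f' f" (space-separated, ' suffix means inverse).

r' f r f

  after r': (2 5 4 3)
  after f: (1 3 5)
  after r: (1 4 5)(2 3)
  after f: (2 4)(3 5)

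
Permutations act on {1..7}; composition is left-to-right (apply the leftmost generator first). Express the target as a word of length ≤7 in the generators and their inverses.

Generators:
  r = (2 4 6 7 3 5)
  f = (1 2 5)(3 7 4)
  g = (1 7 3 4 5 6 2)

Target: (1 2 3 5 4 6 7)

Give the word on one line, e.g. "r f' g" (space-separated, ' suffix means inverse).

g f g' r r

  after g: (1 7 3 4 5 6 2)
  after f: (1 4)(5 6)
  after g': (1 3 7)(2 6 4)
  after r: (1 5 2 7)
  after r: (1 2 3 5 4 6 7)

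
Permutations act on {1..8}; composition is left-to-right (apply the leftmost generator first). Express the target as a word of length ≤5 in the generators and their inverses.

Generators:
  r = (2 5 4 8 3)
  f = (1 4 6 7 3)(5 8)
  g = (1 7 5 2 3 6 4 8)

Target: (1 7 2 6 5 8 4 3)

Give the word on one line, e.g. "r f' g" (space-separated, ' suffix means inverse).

  after r': (2 3 8 4 5)
  after g: (1 7 5 3)(2 6 4)
  after r': (1 7 2 6 5 8 4 3)

r' g r'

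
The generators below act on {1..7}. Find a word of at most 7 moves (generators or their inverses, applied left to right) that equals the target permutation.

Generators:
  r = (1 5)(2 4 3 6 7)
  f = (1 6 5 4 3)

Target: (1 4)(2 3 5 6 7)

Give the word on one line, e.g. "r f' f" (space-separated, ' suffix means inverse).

r f' f' f' f'

  after r: (1 5)(2 4 3 6 7)
  after f': (1 6 7 2 5 3)
  after f': (2 6 7)(4 5)
  after f': (1 3 4 6 7 2)
  after f': (1 4)(2 3 5 6 7)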